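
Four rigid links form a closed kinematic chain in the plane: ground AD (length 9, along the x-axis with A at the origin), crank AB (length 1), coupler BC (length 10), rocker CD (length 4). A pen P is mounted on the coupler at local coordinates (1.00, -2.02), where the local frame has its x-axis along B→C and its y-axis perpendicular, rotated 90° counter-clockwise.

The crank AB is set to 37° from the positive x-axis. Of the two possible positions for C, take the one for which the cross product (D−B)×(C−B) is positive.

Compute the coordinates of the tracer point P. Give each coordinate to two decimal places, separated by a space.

2.39 -0.99

A=(0,0), D=(9.00,0)
B = A + 1.00·(cos37°, sin37°) = (0.7986, 0.6018)
|BD| = 8.2234
circle(B,10.00) ∩ circle(D,4.00): a=9.2191, h=3.8741
  candidates: C₊=(10.2765,3.7908) cross=31.858; C₋=(9.7095,-3.9366) cross=-31.858
  mode + wants cross > 0 → take C=(10.2765,3.7908) (cross=31.858)
ex = (C−B)/|BC| = (0.9478,0.3189); ey = (-0.3189,0.9478)
P = B + 1.00·ex + -2.02·ey = (2.3906,-0.9938)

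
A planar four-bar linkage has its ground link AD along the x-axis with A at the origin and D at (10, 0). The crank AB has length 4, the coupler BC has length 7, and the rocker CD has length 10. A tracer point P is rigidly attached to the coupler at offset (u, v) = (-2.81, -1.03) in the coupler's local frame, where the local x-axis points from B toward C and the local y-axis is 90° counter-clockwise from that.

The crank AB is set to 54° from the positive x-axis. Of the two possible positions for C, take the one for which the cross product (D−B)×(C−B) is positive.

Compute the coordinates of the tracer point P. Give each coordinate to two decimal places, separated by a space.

1.74 0.31

A=(0,0), D=(10.00,0)
B = A + 4.00·(cos54°, sin54°) = (2.3511, 3.2361)
|BD| = 8.3053
circle(B,7.00) ∩ circle(D,10.00): a=1.0823, h=6.9158
  candidates: C₊=(6.0426,9.1836) cross=57.438; C₋=(0.6532,-3.5549) cross=-57.438
  mode + wants cross > 0 → take C=(6.0426,9.1836) (cross=57.438)
ex = (C−B)/|BC| = (0.5273,0.8496); ey = (-0.8496,0.5273)
P = B + -2.81·ex + -1.03·ey = (1.7444,0.3054)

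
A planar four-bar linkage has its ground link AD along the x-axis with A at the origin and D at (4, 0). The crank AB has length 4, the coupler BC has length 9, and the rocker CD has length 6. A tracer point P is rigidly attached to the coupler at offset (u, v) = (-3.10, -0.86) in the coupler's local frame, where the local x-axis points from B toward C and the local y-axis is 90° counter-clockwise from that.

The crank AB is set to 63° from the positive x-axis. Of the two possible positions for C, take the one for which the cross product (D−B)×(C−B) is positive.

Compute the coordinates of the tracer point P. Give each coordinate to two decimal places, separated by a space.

A=(0,0), D=(4.00,0)
B = A + 4.00·(cos63°, sin63°) = (1.8160, 3.5640)
|BD| = 4.1800
circle(B,9.00) ∩ circle(D,6.00): a=7.4728, h=5.0157
  candidates: C₊=(9.9971,-0.1869) cross=20.966; C₋=(1.4439,-5.4283) cross=-20.966
  mode + wants cross > 0 → take C=(9.9971,-0.1869) (cross=20.966)
ex = (C−B)/|BC| = (0.9090,-0.4168); ey = (0.4168,0.9090)
P = B + -3.10·ex + -0.86·ey = (-1.3604,4.0742)

-1.36 4.07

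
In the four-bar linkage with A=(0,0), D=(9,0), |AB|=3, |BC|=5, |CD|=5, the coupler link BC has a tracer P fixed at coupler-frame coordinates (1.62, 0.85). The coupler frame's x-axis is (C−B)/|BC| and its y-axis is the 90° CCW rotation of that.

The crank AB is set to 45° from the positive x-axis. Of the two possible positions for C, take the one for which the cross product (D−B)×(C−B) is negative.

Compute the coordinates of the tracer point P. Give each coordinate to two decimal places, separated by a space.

3.65 1.11

A=(0,0), D=(9.00,0)
B = A + 3.00·(cos45°, sin45°) = (2.1213, 2.1213)
|BD| = 7.1983
circle(B,5.00) ∩ circle(D,5.00): a=3.5992, h=3.4707
  candidates: C₊=(6.5835,4.3773) cross=24.984; C₋=(4.5379,-2.2559) cross=-24.984
  mode - wants cross < 0 → take C=(4.5379,-2.2559) (cross=-24.984)
ex = (C−B)/|BC| = (0.4833,-0.8755); ey = (0.8755,0.4833)
P = B + 1.62·ex + 0.85·ey = (3.6484,1.1139)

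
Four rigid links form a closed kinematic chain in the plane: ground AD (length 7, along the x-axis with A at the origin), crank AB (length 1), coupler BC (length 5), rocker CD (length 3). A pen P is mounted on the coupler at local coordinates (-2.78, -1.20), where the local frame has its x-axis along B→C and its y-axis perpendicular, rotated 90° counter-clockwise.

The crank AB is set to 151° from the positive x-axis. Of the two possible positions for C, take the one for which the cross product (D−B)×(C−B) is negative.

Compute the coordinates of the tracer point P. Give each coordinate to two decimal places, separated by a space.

-3.83 -0.17

A=(0,0), D=(7.00,0)
B = A + 1.00·(cos151°, sin151°) = (-0.8746, 0.4848)
|BD| = 7.8895
circle(B,5.00) ∩ circle(D,3.00): a=4.9588, h=0.6408
  candidates: C₊=(4.1142,0.8197) cross=5.056; C₋=(4.0354,-0.4595) cross=-5.056
  mode - wants cross < 0 → take C=(4.0354,-0.4595) (cross=-5.056)
ex = (C−B)/|BC| = (0.9820,-0.1889); ey = (0.1889,0.9820)
P = B + -2.78·ex + -1.20·ey = (-3.8312,-0.1686)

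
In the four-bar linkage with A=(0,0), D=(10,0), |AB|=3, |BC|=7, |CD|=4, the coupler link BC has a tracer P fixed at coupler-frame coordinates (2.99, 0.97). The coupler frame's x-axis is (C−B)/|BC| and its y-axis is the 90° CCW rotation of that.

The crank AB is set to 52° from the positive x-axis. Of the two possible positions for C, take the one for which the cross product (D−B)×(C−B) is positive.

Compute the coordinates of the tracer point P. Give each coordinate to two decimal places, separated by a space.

A=(0,0), D=(10.00,0)
B = A + 3.00·(cos52°, sin52°) = (1.8470, 2.3640)
|BD| = 8.4888
circle(B,7.00) ∩ circle(D,4.00): a=6.1881, h=3.2721
  candidates: C₊=(8.7016,3.7834) cross=27.777; C₋=(6.8791,-2.5020) cross=-27.777
  mode + wants cross > 0 → take C=(8.7016,3.7834) (cross=27.777)
ex = (C−B)/|BC| = (0.9792,0.2028); ey = (-0.2028,0.9792)
P = B + 2.99·ex + 0.97·ey = (4.5782,3.9202)

4.58 3.92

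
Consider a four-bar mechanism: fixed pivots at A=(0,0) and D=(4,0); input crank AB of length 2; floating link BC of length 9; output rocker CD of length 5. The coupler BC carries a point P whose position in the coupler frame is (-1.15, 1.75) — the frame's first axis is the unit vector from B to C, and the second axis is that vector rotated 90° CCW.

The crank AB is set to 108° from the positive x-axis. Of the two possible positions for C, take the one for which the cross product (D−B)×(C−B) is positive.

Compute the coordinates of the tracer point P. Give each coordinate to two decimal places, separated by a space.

-1.87 3.58

A=(0,0), D=(4.00,0)
B = A + 2.00·(cos108°, sin108°) = (-0.6180, 1.9021)
|BD| = 4.9944
circle(B,9.00) ∩ circle(D,5.00): a=8.1035, h=3.9158
  candidates: C₊=(8.3661,2.4367) cross=19.557; C₋=(5.3834,-4.8048) cross=-19.557
  mode + wants cross > 0 → take C=(8.3661,2.4367) (cross=19.557)
ex = (C−B)/|BC| = (0.9982,0.0594); ey = (-0.0594,0.9982)
P = B + -1.15·ex + 1.75·ey = (-1.8699,3.5807)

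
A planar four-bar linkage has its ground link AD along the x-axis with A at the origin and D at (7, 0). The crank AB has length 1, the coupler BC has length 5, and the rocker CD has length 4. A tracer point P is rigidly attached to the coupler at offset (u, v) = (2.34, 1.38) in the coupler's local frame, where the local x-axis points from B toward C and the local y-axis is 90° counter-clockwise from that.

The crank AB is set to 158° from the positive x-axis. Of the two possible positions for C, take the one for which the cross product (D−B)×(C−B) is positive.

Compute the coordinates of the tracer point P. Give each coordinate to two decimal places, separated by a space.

A=(0,0), D=(7.00,0)
B = A + 1.00·(cos158°, sin158°) = (-0.9272, 0.3746)
|BD| = 7.9360
circle(B,5.00) ∩ circle(D,4.00): a=4.5350, h=2.1055
  candidates: C₊=(3.7022,2.2637) cross=16.710; C₋=(3.5034,-1.9427) cross=-16.710
  mode + wants cross > 0 → take C=(3.7022,2.2637) (cross=16.710)
ex = (C−B)/|BC| = (0.9259,0.3778); ey = (-0.3778,0.9259)
P = B + 2.34·ex + 1.38·ey = (0.7180,2.5364)

0.72 2.54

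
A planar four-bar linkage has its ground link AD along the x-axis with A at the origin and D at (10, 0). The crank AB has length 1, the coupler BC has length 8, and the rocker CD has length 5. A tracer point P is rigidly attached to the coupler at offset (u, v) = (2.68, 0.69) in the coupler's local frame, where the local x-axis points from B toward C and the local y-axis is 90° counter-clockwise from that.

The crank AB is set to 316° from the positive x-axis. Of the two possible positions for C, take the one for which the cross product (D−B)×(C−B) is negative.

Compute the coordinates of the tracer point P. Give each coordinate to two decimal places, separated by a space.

3.41 -1.35

A=(0,0), D=(10.00,0)
B = A + 1.00·(cos316°, sin316°) = (0.7193, -0.6947)
|BD| = 9.3066
circle(B,8.00) ∩ circle(D,5.00): a=6.7486, h=4.2961
  candidates: C₊=(7.1284,4.0932) cross=39.982; C₋=(7.7698,-4.4751) cross=-39.982
  mode - wants cross < 0 → take C=(7.7698,-4.4751) (cross=-39.982)
ex = (C−B)/|BC| = (0.8813,-0.4725); ey = (0.4725,0.8813)
P = B + 2.68·ex + 0.69·ey = (3.4073,-1.3530)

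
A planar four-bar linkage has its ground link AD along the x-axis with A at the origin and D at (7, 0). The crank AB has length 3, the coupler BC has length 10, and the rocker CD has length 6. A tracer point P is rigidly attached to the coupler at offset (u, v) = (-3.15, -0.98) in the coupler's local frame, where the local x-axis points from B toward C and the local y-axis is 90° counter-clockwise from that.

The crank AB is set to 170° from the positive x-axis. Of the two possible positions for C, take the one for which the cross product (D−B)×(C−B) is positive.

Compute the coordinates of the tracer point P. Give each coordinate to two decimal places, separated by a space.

A=(0,0), D=(7.00,0)
B = A + 3.00·(cos170°, sin170°) = (-2.9544, 0.5209)
|BD| = 9.9680
circle(B,10.00) ∩ circle(D,6.00): a=8.1943, h=5.7318
  candidates: C₊=(5.5282,5.8167) cross=57.135; C₋=(4.9291,-5.6313) cross=-57.135
  mode + wants cross > 0 → take C=(5.5282,5.8167) (cross=57.135)
ex = (C−B)/|BC| = (0.8483,0.5296); ey = (-0.5296,0.8483)
P = B + -3.15·ex + -0.98·ey = (-5.1075,-1.9785)

-5.11 -1.98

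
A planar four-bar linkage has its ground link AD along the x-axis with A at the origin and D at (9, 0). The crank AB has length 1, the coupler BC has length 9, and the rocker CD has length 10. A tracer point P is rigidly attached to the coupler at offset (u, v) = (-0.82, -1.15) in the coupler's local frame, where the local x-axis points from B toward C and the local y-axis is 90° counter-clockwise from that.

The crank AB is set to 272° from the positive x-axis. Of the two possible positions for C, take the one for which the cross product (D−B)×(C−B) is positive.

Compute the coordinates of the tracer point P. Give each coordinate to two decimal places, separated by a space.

0.91 -2.11

A=(0,0), D=(9.00,0)
B = A + 1.00·(cos272°, sin272°) = (0.0349, -0.9994)
|BD| = 9.0206
circle(B,9.00) ∩ circle(D,10.00): a=3.4572, h=8.3095
  candidates: C₊=(2.5502,7.6420) cross=74.957; C₋=(4.3914,-8.8747) cross=-74.957
  mode + wants cross > 0 → take C=(2.5502,7.6420) (cross=74.957)
ex = (C−B)/|BC| = (0.2795,0.9602); ey = (-0.9602,0.2795)
P = B + -0.82·ex + -1.15·ey = (0.9099,-2.1081)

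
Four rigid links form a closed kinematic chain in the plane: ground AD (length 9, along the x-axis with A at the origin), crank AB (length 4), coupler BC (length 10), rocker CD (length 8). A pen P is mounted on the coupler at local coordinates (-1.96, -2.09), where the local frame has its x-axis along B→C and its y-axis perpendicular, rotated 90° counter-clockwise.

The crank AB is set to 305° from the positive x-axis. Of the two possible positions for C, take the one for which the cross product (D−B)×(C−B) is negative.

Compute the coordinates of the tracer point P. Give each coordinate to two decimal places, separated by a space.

A=(0,0), D=(9.00,0)
B = A + 4.00·(cos305°, sin305°) = (2.2943, -3.2766)
|BD| = 7.4634
circle(B,10.00) ∩ circle(D,8.00): a=6.1435, h=7.8904
  candidates: C₊=(4.3500,6.5098) cross=58.889; C₋=(11.2781,-7.6688) cross=-58.889
  mode - wants cross < 0 → take C=(11.2781,-7.6688) (cross=-58.889)
ex = (C−B)/|BC| = (0.8984,-0.4392); ey = (0.4392,0.8984)
P = B + -1.96·ex + -2.09·ey = (-0.3845,-4.2934)

-0.38 -4.29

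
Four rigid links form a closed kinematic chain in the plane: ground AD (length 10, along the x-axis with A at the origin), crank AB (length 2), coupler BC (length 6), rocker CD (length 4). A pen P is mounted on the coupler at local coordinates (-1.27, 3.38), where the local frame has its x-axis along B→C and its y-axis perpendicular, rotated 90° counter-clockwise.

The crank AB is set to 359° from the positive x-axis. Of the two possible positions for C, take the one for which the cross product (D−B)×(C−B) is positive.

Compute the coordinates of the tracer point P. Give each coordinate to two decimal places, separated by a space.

-0.76 2.30

A=(0,0), D=(10.00,0)
B = A + 2.00·(cos359°, sin359°) = (1.9997, -0.0349)
|BD| = 8.0004
circle(B,6.00) ∩ circle(D,4.00): a=5.2501, h=2.9045
  candidates: C₊=(7.2371,2.8925) cross=23.237; C₋=(7.2624,-2.9165) cross=-23.237
  mode + wants cross > 0 → take C=(7.2371,2.8925) (cross=23.237)
ex = (C−B)/|BC| = (0.8729,0.4879); ey = (-0.4879,0.8729)
P = B + -1.27·ex + 3.38·ey = (-0.7580,2.2959)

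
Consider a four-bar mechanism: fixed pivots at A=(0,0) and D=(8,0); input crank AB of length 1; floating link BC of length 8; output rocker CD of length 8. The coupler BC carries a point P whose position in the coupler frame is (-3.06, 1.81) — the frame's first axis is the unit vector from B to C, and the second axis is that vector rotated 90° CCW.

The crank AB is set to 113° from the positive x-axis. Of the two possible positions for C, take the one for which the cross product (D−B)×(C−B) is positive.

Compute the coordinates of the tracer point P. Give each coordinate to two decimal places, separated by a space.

A=(0,0), D=(8.00,0)
B = A + 1.00·(cos113°, sin113°) = (-0.3907, 0.9205)
|BD| = 8.4411
circle(B,8.00) ∩ circle(D,8.00): a=4.2205, h=6.7961
  candidates: C₊=(4.5458,7.2158) cross=57.366; C₋=(3.0635,-6.2953) cross=-57.366
  mode + wants cross > 0 → take C=(4.5458,7.2158) (cross=57.366)
ex = (C−B)/|BC| = (0.6171,0.7869); ey = (-0.7869,0.6171)
P = B + -3.06·ex + 1.81·ey = (-3.7033,-0.3706)

-3.70 -0.37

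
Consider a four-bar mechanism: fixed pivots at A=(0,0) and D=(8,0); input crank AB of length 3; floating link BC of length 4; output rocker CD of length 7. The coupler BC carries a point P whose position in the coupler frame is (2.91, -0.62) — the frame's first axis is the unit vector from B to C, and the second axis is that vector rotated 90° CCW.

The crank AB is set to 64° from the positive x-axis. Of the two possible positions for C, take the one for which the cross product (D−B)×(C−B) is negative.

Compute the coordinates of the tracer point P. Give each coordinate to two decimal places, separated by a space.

0.56 -0.18

A=(0,0), D=(8.00,0)
B = A + 3.00·(cos64°, sin64°) = (1.3151, 2.6964)
|BD| = 7.2082
circle(B,4.00) ∩ circle(D,7.00): a=1.3150, h=3.7777
  candidates: C₊=(3.9478,5.7079) cross=27.230; C₋=(1.1216,-1.2989) cross=-27.230
  mode - wants cross < 0 → take C=(1.1216,-1.2989) (cross=-27.230)
ex = (C−B)/|BC| = (-0.0484,-0.9988); ey = (0.9988,-0.0484)
P = B + 2.91·ex + -0.62·ey = (0.5550,-0.1802)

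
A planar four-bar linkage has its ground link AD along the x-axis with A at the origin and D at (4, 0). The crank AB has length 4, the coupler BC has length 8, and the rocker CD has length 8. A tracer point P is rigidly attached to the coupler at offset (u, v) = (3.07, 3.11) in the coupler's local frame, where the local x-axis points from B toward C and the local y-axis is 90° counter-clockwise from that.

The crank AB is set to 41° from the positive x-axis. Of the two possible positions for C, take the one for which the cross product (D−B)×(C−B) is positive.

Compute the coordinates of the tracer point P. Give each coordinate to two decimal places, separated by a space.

A=(0,0), D=(4.00,0)
B = A + 4.00·(cos41°, sin41°) = (3.0188, 2.6242)
|BD| = 2.8017
circle(B,8.00) ∩ circle(D,8.00): a=1.4008, h=7.8764
  candidates: C₊=(10.8870,4.0705) cross=22.067; C₋=(-3.8682,-1.4463) cross=-22.067
  mode + wants cross > 0 → take C=(10.8870,4.0705) (cross=22.067)
ex = (C−B)/|BC| = (0.9835,0.1808); ey = (-0.1808,0.9835)
P = B + 3.07·ex + 3.11·ey = (5.4760,6.2380)

5.48 6.24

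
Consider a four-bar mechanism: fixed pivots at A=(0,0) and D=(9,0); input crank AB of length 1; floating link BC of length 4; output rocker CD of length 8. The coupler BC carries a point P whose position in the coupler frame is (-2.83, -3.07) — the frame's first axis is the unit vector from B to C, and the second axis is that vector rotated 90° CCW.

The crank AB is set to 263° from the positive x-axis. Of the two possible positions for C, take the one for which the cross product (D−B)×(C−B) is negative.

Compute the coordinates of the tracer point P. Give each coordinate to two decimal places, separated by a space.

A=(0,0), D=(9.00,0)
B = A + 1.00·(cos263°, sin263°) = (-0.1219, -0.9925)
|BD| = 9.1757
circle(B,4.00) ∩ circle(D,8.00): a=1.9723, h=3.4800
  candidates: C₊=(1.4624,2.6803) cross=31.931; C₋=(2.2152,-4.2388) cross=-31.931
  mode - wants cross < 0 → take C=(2.2152,-4.2388) (cross=-31.931)
ex = (C−B)/|BC| = (0.5843,-0.8116); ey = (0.8116,0.5843)
P = B + -2.83·ex + -3.07·ey = (-4.2668,-0.4896)

-4.27 -0.49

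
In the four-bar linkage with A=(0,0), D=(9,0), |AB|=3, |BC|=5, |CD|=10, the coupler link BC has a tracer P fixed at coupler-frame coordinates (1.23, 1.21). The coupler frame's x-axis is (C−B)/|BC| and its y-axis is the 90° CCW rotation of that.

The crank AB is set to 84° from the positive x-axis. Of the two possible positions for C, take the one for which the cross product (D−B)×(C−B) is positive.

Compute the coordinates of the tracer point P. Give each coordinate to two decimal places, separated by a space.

A=(0,0), D=(9.00,0)
B = A + 3.00·(cos84°, sin84°) = (0.3136, 2.9836)
|BD| = 9.1845
circle(B,5.00) ∩ circle(D,10.00): a=0.5093, h=4.9740
  candidates: C₊=(2.4111,7.5224) cross=45.684; C₋=(-0.8205,-1.8861) cross=-45.684
  mode + wants cross > 0 → take C=(2.4111,7.5224) (cross=45.684)
ex = (C−B)/|BC| = (0.4195,0.9078); ey = (-0.9078,0.4195)
P = B + 1.23·ex + 1.21·ey = (-0.2688,4.6077)

-0.27 4.61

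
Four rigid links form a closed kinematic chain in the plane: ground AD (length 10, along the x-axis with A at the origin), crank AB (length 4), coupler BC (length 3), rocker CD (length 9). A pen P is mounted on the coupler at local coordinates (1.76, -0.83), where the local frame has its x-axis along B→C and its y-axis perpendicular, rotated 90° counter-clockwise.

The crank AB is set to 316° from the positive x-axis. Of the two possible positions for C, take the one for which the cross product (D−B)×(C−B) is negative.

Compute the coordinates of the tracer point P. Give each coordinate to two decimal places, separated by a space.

A=(0,0), D=(10.00,0)
B = A + 4.00·(cos316°, sin316°) = (2.8774, -2.7786)
|BD| = 7.6454
circle(B,3.00) ∩ circle(D,9.00): a=-0.8860, h=2.8662
  candidates: C₊=(1.0103,-0.4304) cross=21.913; C₋=(3.0937,-5.7708) cross=-21.913
  mode - wants cross < 0 → take C=(3.0937,-5.7708) (cross=-21.913)
ex = (C−B)/|BC| = (0.0721,-0.9974); ey = (0.9974,0.0721)
P = B + 1.76·ex + -0.83·ey = (2.1764,-4.5939)

2.18 -4.59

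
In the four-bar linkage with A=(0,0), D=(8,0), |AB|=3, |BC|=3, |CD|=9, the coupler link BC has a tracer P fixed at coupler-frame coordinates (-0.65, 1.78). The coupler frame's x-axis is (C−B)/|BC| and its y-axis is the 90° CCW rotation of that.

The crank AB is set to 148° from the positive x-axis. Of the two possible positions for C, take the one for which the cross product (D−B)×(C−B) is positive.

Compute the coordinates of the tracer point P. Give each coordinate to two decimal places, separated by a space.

-4.20 2.51

A=(0,0), D=(8.00,0)
B = A + 3.00·(cos148°, sin148°) = (-2.5441, 1.5898)
|BD| = 10.6633
circle(B,3.00) ∩ circle(D,9.00): a=1.9556, h=2.2750
  candidates: C₊=(-0.2712,3.5478) cross=24.259; C₋=(-0.9496,-0.9514) cross=-24.259
  mode + wants cross > 0 → take C=(-0.2712,3.5478) (cross=24.259)
ex = (C−B)/|BC| = (0.7576,0.6527); ey = (-0.6527,0.7576)
P = B + -0.65·ex + 1.78·ey = (-4.1984,2.5141)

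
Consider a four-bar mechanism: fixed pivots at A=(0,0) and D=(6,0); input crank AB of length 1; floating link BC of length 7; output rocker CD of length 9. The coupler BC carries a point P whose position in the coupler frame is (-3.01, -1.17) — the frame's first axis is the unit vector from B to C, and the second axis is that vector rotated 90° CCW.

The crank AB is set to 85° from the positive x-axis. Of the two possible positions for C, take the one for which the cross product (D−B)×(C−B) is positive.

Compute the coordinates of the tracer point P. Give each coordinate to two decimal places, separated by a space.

0.59 -2.19

A=(0,0), D=(6.00,0)
B = A + 1.00·(cos85°, sin85°) = (0.0872, 0.9962)
|BD| = 5.9962
circle(B,7.00) ∩ circle(D,9.00): a=0.3297, h=6.9922
  candidates: C₊=(1.5740,7.8365) cross=41.927; C₋=(-0.7494,-5.9536) cross=-41.927
  mode + wants cross > 0 → take C=(1.5740,7.8365) (cross=41.927)
ex = (C−B)/|BC| = (0.2124,0.9772); ey = (-0.9772,0.2124)
P = B + -3.01·ex + -1.17·ey = (0.5911,-2.1936)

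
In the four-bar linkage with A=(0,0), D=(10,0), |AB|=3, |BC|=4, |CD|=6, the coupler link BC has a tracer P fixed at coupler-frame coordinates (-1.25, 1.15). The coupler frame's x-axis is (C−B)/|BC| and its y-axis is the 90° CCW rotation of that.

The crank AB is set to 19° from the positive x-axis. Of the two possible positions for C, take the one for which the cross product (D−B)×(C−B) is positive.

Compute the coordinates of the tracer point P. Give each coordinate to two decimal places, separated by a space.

1.15 0.81

A=(0,0), D=(10.00,0)
B = A + 3.00·(cos19°, sin19°) = (2.8366, 0.9767)
|BD| = 7.2297
circle(B,4.00) ∩ circle(D,6.00): a=2.2317, h=3.3196
  candidates: C₊=(5.4962,3.9644) cross=24.000; C₋=(4.5993,-2.6139) cross=-24.000
  mode + wants cross > 0 → take C=(5.4962,3.9644) (cross=24.000)
ex = (C−B)/|BC| = (0.6649,0.7469); ey = (-0.7469,0.6649)
P = B + -1.25·ex + 1.15·ey = (1.1465,0.8077)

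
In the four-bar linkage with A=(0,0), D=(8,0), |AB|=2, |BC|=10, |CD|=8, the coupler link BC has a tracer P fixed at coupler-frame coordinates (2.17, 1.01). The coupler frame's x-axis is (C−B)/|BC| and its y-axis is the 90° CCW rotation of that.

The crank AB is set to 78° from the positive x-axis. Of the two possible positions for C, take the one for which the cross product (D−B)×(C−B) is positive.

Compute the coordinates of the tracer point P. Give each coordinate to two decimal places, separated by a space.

1.54 4.07

A=(0,0), D=(8.00,0)
B = A + 2.00·(cos78°, sin78°) = (0.4158, 1.9563)
|BD| = 7.8324
circle(B,10.00) ∩ circle(D,8.00): a=6.2144, h=7.8347
  candidates: C₊=(8.3901,7.9905) cross=61.364; C₋=(4.4764,-7.1822) cross=-61.364
  mode + wants cross > 0 → take C=(8.3901,7.9905) (cross=61.364)
ex = (C−B)/|BC| = (0.7974,0.6034); ey = (-0.6034,0.7974)
P = B + 2.17·ex + 1.01·ey = (1.5368,4.0711)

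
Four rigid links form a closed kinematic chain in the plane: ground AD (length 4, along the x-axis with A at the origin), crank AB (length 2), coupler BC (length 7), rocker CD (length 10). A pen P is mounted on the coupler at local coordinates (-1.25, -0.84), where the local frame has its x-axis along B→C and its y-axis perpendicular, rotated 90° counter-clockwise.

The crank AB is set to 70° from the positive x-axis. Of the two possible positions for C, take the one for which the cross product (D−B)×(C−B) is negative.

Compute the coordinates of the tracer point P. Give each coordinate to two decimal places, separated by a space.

1.63 3.05

A=(0,0), D=(4.00,0)
B = A + 2.00·(cos70°, sin70°) = (0.6840, 1.8794)
|BD| = 3.8115
circle(B,7.00) ∩ circle(D,10.00): a=-4.7845, h=5.1097
  candidates: C₊=(-0.9589,8.6838) cross=19.476; C₋=(-5.9979,-0.2068) cross=-19.476
  mode - wants cross < 0 → take C=(-5.9979,-0.2068) (cross=-19.476)
ex = (C−B)/|BC| = (-0.9546,-0.2980); ey = (0.2980,-0.9546)
P = B + -1.25·ex + -0.84·ey = (1.6269,3.0537)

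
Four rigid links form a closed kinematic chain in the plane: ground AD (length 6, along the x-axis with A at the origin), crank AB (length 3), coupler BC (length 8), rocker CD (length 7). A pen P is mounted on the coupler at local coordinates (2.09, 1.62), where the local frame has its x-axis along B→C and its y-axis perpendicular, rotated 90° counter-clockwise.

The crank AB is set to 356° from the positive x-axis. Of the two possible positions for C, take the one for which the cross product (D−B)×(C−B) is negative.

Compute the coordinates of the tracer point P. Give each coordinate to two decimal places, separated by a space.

A=(0,0), D=(6.00,0)
B = A + 3.00·(cos356°, sin356°) = (2.9927, -0.2093)
|BD| = 3.0146
circle(B,8.00) ∩ circle(D,7.00): a=3.9952, h=6.9310
  candidates: C₊=(6.4971,6.9823) cross=20.894; C₋=(7.4594,-6.8462) cross=-20.894
  mode - wants cross < 0 → take C=(7.4594,-6.8462) (cross=-20.894)
ex = (C−B)/|BC| = (0.5583,-0.8296); ey = (0.8296,0.5583)
P = B + 2.09·ex + 1.62·ey = (5.5036,-1.0387)

5.50 -1.04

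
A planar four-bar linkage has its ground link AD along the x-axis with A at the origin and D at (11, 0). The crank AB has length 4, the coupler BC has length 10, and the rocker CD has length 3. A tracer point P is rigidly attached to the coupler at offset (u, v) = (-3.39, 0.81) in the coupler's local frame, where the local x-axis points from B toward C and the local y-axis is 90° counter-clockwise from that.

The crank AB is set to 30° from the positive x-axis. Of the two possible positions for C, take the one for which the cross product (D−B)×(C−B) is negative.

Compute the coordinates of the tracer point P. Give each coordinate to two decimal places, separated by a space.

A=(0,0), D=(11.00,0)
B = A + 4.00·(cos30°, sin30°) = (3.4641, 2.0000)
|BD| = 7.7968
circle(B,10.00) ∩ circle(D,3.00): a=9.7341, h=2.2906
  candidates: C₊=(13.4601,1.7170) cross=17.859; C₋=(12.2850,-2.7109) cross=-17.859
  mode - wants cross < 0 → take C=(12.2850,-2.7109) (cross=-17.859)
ex = (C−B)/|BC| = (0.8821,-0.4711); ey = (0.4711,0.8821)
P = B + -3.39·ex + 0.81·ey = (0.8554,4.3115)

0.86 4.31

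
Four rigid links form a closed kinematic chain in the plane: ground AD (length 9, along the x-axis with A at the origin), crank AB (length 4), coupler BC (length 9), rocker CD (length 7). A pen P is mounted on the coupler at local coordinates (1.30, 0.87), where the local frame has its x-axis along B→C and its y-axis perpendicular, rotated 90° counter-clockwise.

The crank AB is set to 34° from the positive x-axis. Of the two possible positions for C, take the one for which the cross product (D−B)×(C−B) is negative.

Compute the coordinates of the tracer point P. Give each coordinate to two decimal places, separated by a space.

4.54 1.26

A=(0,0), D=(9.00,0)
B = A + 4.00·(cos34°, sin34°) = (3.3162, 2.2368)
|BD| = 6.1081
circle(B,9.00) ∩ circle(D,7.00): a=5.6735, h=6.9865
  candidates: C₊=(11.1540,6.6604) cross=42.674; C₋=(6.0372,-6.3420) cross=-42.674
  mode - wants cross < 0 → take C=(6.0372,-6.3420) (cross=-42.674)
ex = (C−B)/|BC| = (0.3023,-0.9532); ey = (0.9532,0.3023)
P = B + 1.30·ex + 0.87·ey = (4.5385,1.2606)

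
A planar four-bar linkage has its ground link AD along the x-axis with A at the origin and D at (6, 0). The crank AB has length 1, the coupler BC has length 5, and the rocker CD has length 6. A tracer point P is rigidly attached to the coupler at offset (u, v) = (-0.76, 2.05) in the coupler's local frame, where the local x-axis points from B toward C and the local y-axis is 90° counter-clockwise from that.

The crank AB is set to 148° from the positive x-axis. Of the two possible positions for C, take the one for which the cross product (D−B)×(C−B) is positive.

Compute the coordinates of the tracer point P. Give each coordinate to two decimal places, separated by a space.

-2.95 1.13

A=(0,0), D=(6.00,0)
B = A + 1.00·(cos148°, sin148°) = (-0.8480, 0.5299)
|BD| = 6.8685
circle(B,5.00) ∩ circle(D,6.00): a=2.6335, h=4.2503
  candidates: C₊=(2.1055,4.5643) cross=29.193; C₋=(1.4497,-3.9108) cross=-29.193
  mode + wants cross > 0 → take C=(2.1055,4.5643) (cross=29.193)
ex = (C−B)/|BC| = (0.5907,0.8069); ey = (-0.8069,0.5907)
P = B + -0.76·ex + 2.05·ey = (-2.9511,1.1277)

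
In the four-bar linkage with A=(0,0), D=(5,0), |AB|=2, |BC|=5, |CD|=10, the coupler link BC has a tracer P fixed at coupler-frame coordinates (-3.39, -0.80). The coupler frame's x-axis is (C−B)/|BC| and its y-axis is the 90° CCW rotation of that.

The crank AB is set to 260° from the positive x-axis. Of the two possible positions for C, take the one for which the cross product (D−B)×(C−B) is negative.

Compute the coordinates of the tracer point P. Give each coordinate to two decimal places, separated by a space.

A=(0,0), D=(5.00,0)
B = A + 2.00·(cos260°, sin260°) = (-0.3473, -1.9696)
|BD| = 5.6985
circle(B,5.00) ∩ circle(D,10.00): a=-3.7314, h=3.3281
  candidates: C₊=(-4.9991,-0.1363) cross=18.965; C₋=(-2.6984,-6.3824) cross=-18.965
  mode - wants cross < 0 → take C=(-2.6984,-6.3824) (cross=-18.965)
ex = (C−B)/|BC| = (-0.4702,-0.8825); ey = (0.8825,-0.4702)
P = B + -3.39·ex + -0.80·ey = (0.5407,1.3984)

0.54 1.40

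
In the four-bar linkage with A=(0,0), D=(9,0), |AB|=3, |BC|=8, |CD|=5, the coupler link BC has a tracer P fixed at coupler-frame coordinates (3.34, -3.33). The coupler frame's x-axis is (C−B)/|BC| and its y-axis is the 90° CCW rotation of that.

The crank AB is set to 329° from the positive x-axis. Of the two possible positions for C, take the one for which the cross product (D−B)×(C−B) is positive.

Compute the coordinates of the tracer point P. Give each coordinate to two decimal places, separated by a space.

7.25 -0.96

A=(0,0), D=(9.00,0)
B = A + 3.00·(cos329°, sin329°) = (2.5715, -1.5451)
|BD| = 6.6116
circle(B,8.00) ∩ circle(D,5.00): a=6.2552, h=4.9873
  candidates: C₊=(7.4879,4.7659) cross=32.974; C₋=(9.8190,-4.9325) cross=-32.974
  mode + wants cross > 0 → take C=(7.4879,4.7659) (cross=32.974)
ex = (C−B)/|BC| = (0.6146,0.7889); ey = (-0.7889,0.6146)
P = B + 3.34·ex + -3.33·ey = (7.2511,-0.9567)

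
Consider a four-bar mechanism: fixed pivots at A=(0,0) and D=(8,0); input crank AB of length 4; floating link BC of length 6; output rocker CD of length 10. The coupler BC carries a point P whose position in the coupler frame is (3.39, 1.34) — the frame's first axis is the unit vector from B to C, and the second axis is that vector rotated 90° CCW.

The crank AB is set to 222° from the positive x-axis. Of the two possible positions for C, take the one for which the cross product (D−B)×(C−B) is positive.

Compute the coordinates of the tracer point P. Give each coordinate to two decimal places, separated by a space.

A=(0,0), D=(8.00,0)
B = A + 4.00·(cos222°, sin222°) = (-2.9726, -2.6765)
|BD| = 11.2943
circle(B,6.00) ∩ circle(D,10.00): a=2.8139, h=5.2993
  candidates: C₊=(-1.4947,3.1386) cross=59.851; C₋=(1.0169,-7.1580) cross=-59.851
  mode + wants cross > 0 → take C=(-1.4947,3.1386) (cross=59.851)
ex = (C−B)/|BC| = (0.2463,0.9692); ey = (-0.9692,0.2463)
P = B + 3.39·ex + 1.34·ey = (-3.4363,0.9391)

-3.44 0.94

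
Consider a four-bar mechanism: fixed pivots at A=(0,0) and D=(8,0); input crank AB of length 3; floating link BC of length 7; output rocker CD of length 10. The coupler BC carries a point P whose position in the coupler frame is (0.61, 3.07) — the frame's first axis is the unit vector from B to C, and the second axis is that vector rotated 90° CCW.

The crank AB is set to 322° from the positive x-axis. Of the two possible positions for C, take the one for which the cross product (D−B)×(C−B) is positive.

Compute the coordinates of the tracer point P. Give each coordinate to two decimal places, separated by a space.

A=(0,0), D=(8.00,0)
B = A + 3.00·(cos322°, sin322°) = (2.3640, -1.8470)
|BD| = 5.9309
circle(B,7.00) ∩ circle(D,10.00): a=-1.3341, h=6.8717
  candidates: C₊=(-1.0437,4.2676) cross=40.755; C₋=(3.2363,-8.7924) cross=-40.755
  mode + wants cross > 0 → take C=(-1.0437,4.2676) (cross=40.755)
ex = (C−B)/|BC| = (-0.4868,0.8735); ey = (-0.8735,-0.4868)
P = B + 0.61·ex + 3.07·ey = (-0.6146,-2.8087)

-0.61 -2.81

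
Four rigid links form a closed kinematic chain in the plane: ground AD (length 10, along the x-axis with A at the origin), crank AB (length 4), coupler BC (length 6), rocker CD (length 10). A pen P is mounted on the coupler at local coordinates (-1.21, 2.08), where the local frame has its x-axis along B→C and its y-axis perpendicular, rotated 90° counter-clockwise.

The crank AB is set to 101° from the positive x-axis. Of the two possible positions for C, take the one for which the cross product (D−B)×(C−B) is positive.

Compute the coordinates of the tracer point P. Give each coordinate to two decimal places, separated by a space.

A=(0,0), D=(10.00,0)
B = A + 4.00·(cos101°, sin101°) = (-0.7632, 3.9265)
|BD| = 11.4571
circle(B,6.00) ∩ circle(D,10.00): a=2.9355, h=5.2329
  candidates: C₊=(3.7879,7.8364) cross=59.953; C₋=(0.2011,-1.9955) cross=-59.953
  mode + wants cross > 0 → take C=(3.7879,7.8364) (cross=59.953)
ex = (C−B)/|BC| = (0.7585,0.6517); ey = (-0.6517,0.7585)
P = B + -1.21·ex + 2.08·ey = (-3.0365,4.7157)

-3.04 4.72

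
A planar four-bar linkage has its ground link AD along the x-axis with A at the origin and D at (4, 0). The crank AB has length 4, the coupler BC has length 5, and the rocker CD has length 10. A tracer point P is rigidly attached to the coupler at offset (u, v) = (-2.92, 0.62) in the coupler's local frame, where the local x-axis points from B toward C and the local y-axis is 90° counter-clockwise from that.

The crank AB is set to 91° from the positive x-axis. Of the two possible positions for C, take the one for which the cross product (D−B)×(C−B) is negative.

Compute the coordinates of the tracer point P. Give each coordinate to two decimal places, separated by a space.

A=(0,0), D=(4.00,0)
B = A + 4.00·(cos91°, sin91°) = (-0.0698, 3.9994)
|BD| = 5.7060
circle(B,5.00) ∩ circle(D,10.00): a=-3.7190, h=3.3420
  candidates: C₊=(-0.3800,8.9898) cross=19.069; C₋=(-5.0648,4.2224) cross=-19.069
  mode - wants cross < 0 → take C=(-5.0648,4.2224) (cross=-19.069)
ex = (C−B)/|BC| = (-0.9990,0.0446); ey = (-0.0446,-0.9990)
P = B + -2.92·ex + 0.62·ey = (2.8196,3.2498)

2.82 3.25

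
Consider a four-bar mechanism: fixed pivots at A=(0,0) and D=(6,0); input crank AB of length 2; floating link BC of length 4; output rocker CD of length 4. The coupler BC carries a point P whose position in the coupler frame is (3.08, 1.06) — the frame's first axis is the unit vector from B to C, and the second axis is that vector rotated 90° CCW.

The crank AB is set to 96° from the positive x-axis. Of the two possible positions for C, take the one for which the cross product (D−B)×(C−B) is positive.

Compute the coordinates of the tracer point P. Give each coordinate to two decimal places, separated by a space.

A=(0,0), D=(6.00,0)
B = A + 2.00·(cos96°, sin96°) = (-0.2091, 1.9890)
|BD| = 6.5199
circle(B,4.00) ∩ circle(D,4.00): a=3.2599, h=2.3179
  candidates: C₊=(3.6026,3.2020) cross=15.113; C₋=(2.1883,-1.2129) cross=-15.113
  mode + wants cross > 0 → take C=(3.6026,3.2020) (cross=15.113)
ex = (C−B)/|BC| = (0.9529,0.3032); ey = (-0.3032,0.9529)
P = B + 3.08·ex + 1.06·ey = (2.4045,3.9331)

2.40 3.93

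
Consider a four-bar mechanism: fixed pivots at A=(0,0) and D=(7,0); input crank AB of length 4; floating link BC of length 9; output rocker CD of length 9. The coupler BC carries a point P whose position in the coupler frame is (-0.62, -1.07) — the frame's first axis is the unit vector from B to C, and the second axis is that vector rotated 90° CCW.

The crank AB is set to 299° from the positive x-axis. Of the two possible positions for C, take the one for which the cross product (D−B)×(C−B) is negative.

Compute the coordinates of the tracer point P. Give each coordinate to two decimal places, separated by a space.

0.81 -4.01

A=(0,0), D=(7.00,0)
B = A + 4.00·(cos299°, sin299°) = (1.9392, -3.4985)
|BD| = 6.1523
circle(B,9.00) ∩ circle(D,9.00): a=3.0761, h=8.4580
  candidates: C₊=(-0.3400,5.2081) cross=52.036; C₋=(9.2792,-8.7066) cross=-52.036
  mode - wants cross < 0 → take C=(9.2792,-8.7066) (cross=-52.036)
ex = (C−B)/|BC| = (0.8156,-0.5787); ey = (0.5787,0.8156)
P = B + -0.62·ex + -1.07·ey = (0.8144,-4.0123)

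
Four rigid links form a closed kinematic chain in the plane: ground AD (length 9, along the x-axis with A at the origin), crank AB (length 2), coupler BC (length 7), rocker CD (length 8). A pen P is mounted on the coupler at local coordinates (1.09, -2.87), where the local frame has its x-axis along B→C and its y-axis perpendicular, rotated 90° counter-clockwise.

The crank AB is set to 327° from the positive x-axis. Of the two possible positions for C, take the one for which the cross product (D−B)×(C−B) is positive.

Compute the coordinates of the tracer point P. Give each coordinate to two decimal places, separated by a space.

A=(0,0), D=(9.00,0)
B = A + 2.00·(cos327°, sin327°) = (1.6773, -1.0893)
|BD| = 7.4032
circle(B,7.00) ∩ circle(D,8.00): a=2.6885, h=6.4631
  candidates: C₊=(3.3857,5.6991) cross=47.848; C₋=(5.2876,-7.0865) cross=-47.848
  mode + wants cross > 0 → take C=(3.3857,5.6991) (cross=47.848)
ex = (C−B)/|BC| = (0.2440,0.9698); ey = (-0.9698,0.2440)
P = B + 1.09·ex + -2.87·ey = (4.7266,-0.7327)

4.73 -0.73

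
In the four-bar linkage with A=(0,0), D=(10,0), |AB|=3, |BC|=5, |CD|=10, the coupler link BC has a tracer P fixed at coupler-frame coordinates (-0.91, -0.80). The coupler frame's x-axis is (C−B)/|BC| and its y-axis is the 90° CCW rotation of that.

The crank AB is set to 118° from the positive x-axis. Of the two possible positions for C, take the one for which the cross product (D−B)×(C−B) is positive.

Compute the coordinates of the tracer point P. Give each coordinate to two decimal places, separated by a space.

A=(0,0), D=(10.00,0)
B = A + 3.00·(cos118°, sin118°) = (-1.4084, 2.6488)
|BD| = 11.7119
circle(B,5.00) ∩ circle(D,10.00): a=2.6541, h=4.2374
  candidates: C₊=(2.1353,6.1762) cross=49.628; C₋=(0.2185,-2.0791) cross=-49.628
  mode + wants cross > 0 → take C=(2.1353,6.1762) (cross=49.628)
ex = (C−B)/|BC| = (0.7087,0.7055); ey = (-0.7055,0.7087)
P = B + -0.91·ex + -0.80·ey = (-1.4890,1.4399)

-1.49 1.44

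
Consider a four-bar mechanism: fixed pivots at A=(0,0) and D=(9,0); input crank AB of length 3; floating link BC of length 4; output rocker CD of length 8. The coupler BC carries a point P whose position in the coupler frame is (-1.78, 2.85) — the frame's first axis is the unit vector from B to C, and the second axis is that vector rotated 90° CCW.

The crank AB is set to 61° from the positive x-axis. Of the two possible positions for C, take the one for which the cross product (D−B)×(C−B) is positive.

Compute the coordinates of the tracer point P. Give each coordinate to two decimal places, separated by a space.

A=(0,0), D=(9.00,0)
B = A + 3.00·(cos61°, sin61°) = (1.4544, 2.6239)
|BD| = 7.9888
circle(B,4.00) ∩ circle(D,8.00): a=0.9902, h=3.8755
  candidates: C₊=(3.6625,5.9592) cross=30.961; C₋=(1.1168,-1.3619) cross=-30.961
  mode + wants cross > 0 → take C=(3.6625,5.9592) (cross=30.961)
ex = (C−B)/|BC| = (0.5520,0.8338); ey = (-0.8338,0.5520)
P = B + -1.78·ex + 2.85·ey = (-1.9046,2.7129)

-1.90 2.71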